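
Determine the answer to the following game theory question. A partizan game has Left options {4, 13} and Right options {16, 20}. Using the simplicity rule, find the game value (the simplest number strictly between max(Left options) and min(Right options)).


Left options: {4, 13}, max = 13
Right options: {16, 20}, min = 16
All options are numbers and max(Left) < min(Right), so by the simplicity theorem the value is the simplest (earliest-born) number strictly between 13 and 16.
Integers 14 through 15 all lie strictly between 13 and 16.
Among integers, the simplest (lowest birthday = smallest |n|; 0 is born on day 0, +-n on day n) is 14.
No non-integer in the interval can be simpler: if x is a non-integer in the interval, then floor(x) or ceil(x) also lies in the interval (the interval contains an integer), and both are proper prefixes of x's sign expansion, i.e. born earlier. So the game value is 14.
Game value = 14

14


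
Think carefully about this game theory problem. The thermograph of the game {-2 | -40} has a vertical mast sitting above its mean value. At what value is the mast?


Game = {-2 | -40}, a switch {a | b} with numbers a > b.
Its thermograph has left wall a - t and right wall b + t, which meet at t = (a - b)/2, where both equal (a + b)/2. So the mast (mean value) is at (a + b)/2.
Mean = (-2 + (-40))/2 = -42/2 = -21

-21


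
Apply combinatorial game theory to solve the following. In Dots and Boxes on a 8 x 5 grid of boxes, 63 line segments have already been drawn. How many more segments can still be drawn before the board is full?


Grid: 8 x 5 boxes, i.e. 9 rows and 6 columns of dots.
Horizontal edges: (rows + 1) * cols = 9 * 5 = 45
Vertical edges: rows * (cols + 1) = 8 * 6 = 48
Total edges: 45 + 48 = 93
Edges drawn: 63
Remaining: 93 - 63 = 30

30


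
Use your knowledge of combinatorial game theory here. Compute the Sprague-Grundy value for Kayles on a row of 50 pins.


Kayles: a move removes 1 or 2 adjacent pins from a contiguous row.
Removing pins from a row of k leaves two independent rows (a, b) with a + b = k - 1 (one pin) or a + b = k - 2 (two pins); an end removal gives a = 0.
By Sprague-Grundy, G(k) = mex{ G(a) XOR G(b) } over all these splits. G(0) = 0.
G(1): splits (0,0):0^0=0 -> mex({0}) = 1
G(2): splits (0,1):0^1=1 (0,0):0^0=0 -> mex({0, 1}) = 2
G(3): splits (0,2):0^2=2 (1,1):1^1=0 (0,1):0^1=1 -> mex({0, 1, 2}) = 3
G(4): splits (0,3):0^3=3 (1,2):1^2=3 (0,2):0^2=2 (1,1):1^1=0 -> mex({0, 2, 3}) = 1
G(5): splits (0,4):0^1=1 (1,3):1^3=2 (2,2):2^2=0 (0,3):0^3=3 (1,2):1^2=3 -> mex({0, 1, 2, 3}) = 4
G(6) = mex({0, 1, 2, 4}) = 3
G(7) = mex({0, 1, 3, 4, 5}) = 2
G(8) = mex({0, 2, 3, 5, 6}) = 1
G(9) = mex({0, 1, 2, 3, 6, 7}) = 4
G(10) = mex({0, 1, 3, 4, 5, 7}) = 2
G(11) = mex({0, 1, 2, 3, 4, 5}) = 6
G(12) = mex({0, 1, 2, 3, 5, 6, 7}) = 4
G(13) = mex({0, 2, 3, 4, 6, 7}) = 1
G(14) = mex({0, 1, 4, 5, 6, 7}) = 2
G(15) = mex({0, 1, 2, 3, 4, 5, 6}) = 7
G(16) = mex({0, 2, 3, 5, 6, 7}) = 1
G(17) = mex({0, 1, 2, 3, 5, 6, 7}) = 4
G(18) = mex({0, 1, 2, 4, 5, 6}) = 3
G(19) = mex({0, 1, 3, 4, 5, 7}) = 2
G(20) = mex({0, 2, 3, 4, 5, 6, 7}) = 1
G(21) = mex({0, 1, 2, 3, 5, 6, 7}) = 4
G(22) = mex({0, 1, 2, 3, 4, 5, 7}) = 6
G(23) = mex({0, 1, 2, 3, 4, 5, 6}) = 7
G(24) = mex({0, 1, 2, 3, 5, 6, 7}) = 4
G(25) = mex({0, 2, 3, 4, 6, 7}) = 1
G(26) = mex({0, 1, 3, 4, 5, 6, 7}) = 2
G(27) = mex({0, 1, 2, 3, 4, 5, 6, 7}) = 8
G(28) = mex({0, 1, 2, 3, 4, 6, 7, 8}) = 5
G(29) = mex({0, 1, 2, 3, 5, 6, 7, 8, 9}) = 4
G(30) = mex({0, 1, 2, 3, 4, 5, 6, 9, 10}) = 7
G(31) = mex({0, 1, 3, 4, 5, 7, 10, 11}) = 2
G(32) = mex({0, 2, 3, 4, 5, 6, 7, 9, 11}) = 1
G(33) = mex({0, 1, 2, 3, 4, 5, 6, 7, 9, 12}) = 8
G(34) = mex({0, 1, 2, 3, 4, 5, 7, 8, 11, 12}) = 6
G(35) = mex({0, 1, 2, 3, 4, 5, 6, 8, 9, 10, 11}) = 7
G(36) = mex({0, 1, 2, 3, 5, 6, 7, 9, 10}) = 4
G(37) = mex({0, 2, 3, 4, 6, 7, 9, 10, 11, 12}) = 1
G(38) = mex({0, 1, 3, 4, 5, 6, 7, 9, 10, 11, 12}) = 2
G(39) = mex({0, 1, 2, 4, 5, 6, 7, 9, 10, 12, 14}) = 3
G(40) = mex({0, 2, 3, 4, 6, 7, 11, 12, 14}) = 1
G(41) = mex({0, 1, 2, 3, 5, 6, 7, 9, 10, 11, 12}) = 4
G(42) = mex({0, 1, 2, 3, 4, 5, 6, 9, 10}) = 7
G(43) = mex({0, 1, 3, 4, 5, 7, 9, 10, 12, 15}) = 2
G(44) = mex({0, 2, 3, 4, 5, 6, 7, 9, 10, 12, 15}) = 1
G(45) = mex({0, 1, 2, 3, 4, 5, 6, 7, 9, 10, 12, 14}) = 8
G(46) = mex({0, 1, 3, 4, 5, 7, 8, 11, 12, 14}) = 2
G(47) = mex({0, 1, 2, 3, 4, 5, 6, 8, 9, 10, 11, 12}) = 7
G(48) = mex({0, 1, 2, 3, 5, 6, 7, 9, 10}) = 4
G(49) = mex({0, 2, 3, 4, 6, 7, 9, 10, 11, 12, 15}) = 1
G(50) = mex({0, 1, 4, 5, 6, 7, 9, 11, 12, 14, 15}) = 2
Therefore G(50) = 2.

2


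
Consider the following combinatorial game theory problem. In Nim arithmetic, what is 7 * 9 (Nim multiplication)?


Nim multiplication is bilinear over XOR: (u XOR v) * w = (u*w) XOR (v*w).
So we split each operand into its bit components and XOR the pairwise Nim products.
7 = 1 + 2 + 4 (as XOR of powers of 2).
9 = 1 + 8 (as XOR of powers of 2).
Using the standard Nim-product table on single bits:
  2*2 = 3,   2*4 = 8,   2*8 = 12,
  4*4 = 6,   4*8 = 11,  8*8 = 13,
and  1*x = x (identity), k*l = l*k (commutative).
Pairwise Nim products:
  1 * 1 = 1
  1 * 8 = 8
  2 * 1 = 2
  2 * 8 = 12
  4 * 1 = 4
  4 * 8 = 11
XOR them: 1 XOR 8 XOR 2 XOR 12 XOR 4 XOR 11 = 8.
Result: 7 * 9 = 8 (in Nim).

8


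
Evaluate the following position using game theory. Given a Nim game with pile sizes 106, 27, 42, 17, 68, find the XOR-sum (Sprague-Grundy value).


We need the XOR (exclusive or) of all pile sizes.
After XOR-ing pile 1 (size 106): 0 XOR 106 = 106
After XOR-ing pile 2 (size 27): 106 XOR 27 = 113
After XOR-ing pile 3 (size 42): 113 XOR 42 = 91
After XOR-ing pile 4 (size 17): 91 XOR 17 = 74
After XOR-ing pile 5 (size 68): 74 XOR 68 = 14
The Nim-value of this position is 14.

14


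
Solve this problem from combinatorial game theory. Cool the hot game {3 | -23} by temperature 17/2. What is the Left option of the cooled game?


Original game: {3 | -23} (a switch {a | b} with a > b).
Cooling by t (for t below the temperature (a - b)/2 = 13) taxes each move by t: {a | b} cooled by t is {a - t | b + t}.
Cooling amount: t = 17/2
Cooled Left option: 3 - 17/2 = -11/2
Cooled Right option: -23 + 17/2 = -29/2
Cooled game: {-11/2 | -29/2}
Left option = -11/2

-11/2


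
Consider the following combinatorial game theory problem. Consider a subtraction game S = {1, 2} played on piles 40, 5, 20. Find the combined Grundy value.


Subtraction set: {1, 2}
For this subtraction set, G(n) = n mod 3 (period = max + 1 = 3).
Pile 1 (size 40): G(40) = 40 mod 3 = 1
Pile 2 (size 5): G(5) = 5 mod 3 = 2
Pile 3 (size 20): G(20) = 20 mod 3 = 2
Total Grundy value = XOR of all: 1 XOR 2 XOR 2 = 1

1


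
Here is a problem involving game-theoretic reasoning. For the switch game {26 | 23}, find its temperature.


The game is {26 | 23}, a switch {a | b} with numbers a > b.
Cooling {a | b} by t gives {a - t | b + t}, which stops being hot when a - t = b + t, i.e. at t = (a - b)/2. So the temperature of a switch is (a - b)/2.
Temperature = (Left option - Right option) / 2
= (26 - (23)) / 2
= 3 / 2
= 3/2

3/2


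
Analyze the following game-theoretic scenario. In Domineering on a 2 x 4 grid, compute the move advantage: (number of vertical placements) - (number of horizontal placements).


Board is 2 x 4 (rows x cols).
Left (vertical) placements: (rows-1) * cols = 1 * 4 = 4
Right (horizontal) placements: rows * (cols-1) = 2 * 3 = 6
Advantage = Left - Right = 4 - 6 = -2

-2


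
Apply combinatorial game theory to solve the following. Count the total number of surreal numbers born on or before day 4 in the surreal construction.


Day 0: {|} = 0 is born. Count = 1.
Day n: the number of surreal numbers born by day n is 2^(n+1) - 1.
By day 0: 2^1 - 1 = 1
By day 1: 2^2 - 1 = 3
By day 2: 2^3 - 1 = 7
By day 3: 2^4 - 1 = 15
By day 4: 2^5 - 1 = 31
By day 4: 31 surreal numbers.

31


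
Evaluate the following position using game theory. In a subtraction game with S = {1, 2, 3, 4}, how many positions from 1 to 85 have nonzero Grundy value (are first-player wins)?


Subtraction set S = {1, 2, 3, 4}, so G(n) = n mod 5.
G(n) = 0 when n is a multiple of 5.
Multiples of 5 in [1, 85]: 17
N-positions (nonzero Grundy) = 85 - 17 = 68

68


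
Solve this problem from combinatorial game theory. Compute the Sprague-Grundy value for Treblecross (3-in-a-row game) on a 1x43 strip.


Treblecross: place X on empty cells; 3-in-a-row wins.
Playing within two cells of an existing X lets the opponent win at once, so sensible play treats the cells i-2..i+2 around each X as dead. The player left with no safe cell loses, so this is a normal-play take-away game on strips of safe cells.
Placing X at cell i (0-indexed) of a strip of k safe cells leaves independent strips of sizes max(0, i-2) and max(0, k-i-3). Hence G(k) = mex{ G(max(0,i-2)) XOR G(max(0,k-i-3)) : 0 <= i < k }, with G(0) = 0.
G(1): splits (0,0):0^0=0 -> mex({0}) = 1
G(2): splits (0,0):0^0=0 -> mex({0}) = 1
G(3): splits (0,0):0^0=0 -> mex({0}) = 1
G(4): splits (0,1):0^1=1 (0,0):0^0=0 -> mex({0, 1}) = 2
G(5): splits (0,2):0^1=1 (0,1):0^1=1 (0,0):0^0=0 -> mex({0, 1}) = 2
G(6) = mex({1}) = 0
G(7) = mex({0, 1, 2}) = 3
G(8) = mex({0, 1, 2}) = 3
G(9) = mex({0, 2}) = 1
G(10) = mex({0, 2, 3}) = 1
G(11) = mex({0, 3}) = 1
G(12) = mex({1, 3}) = 0
G(13) = mex({0, 1, 2, 3}) = 4
G(14) = mex({0, 1, 2}) = 3
G(15) = mex({0, 1, 2}) = 3
G(16) = mex({0, 1, 2, 4}) = 3
G(17) = mex({0, 1, 3, 4}) = 2
G(18) = mex({0, 1, 3, 4}) = 2
G(19) = mex({0, 1, 3, 5}) = 2
G(20) = mex({0, 1, 2, 3, 5}) = 4
G(21) = mex({0, 1, 2, 3, 5}) = 4
G(22) = mex({1, 2, 6}) = 0
G(23) = mex({0, 1, 2, 3, 4, 6}) = 5
G(24) = mex({0, 1, 2, 3, 4}) = 5
G(25) = mex({0, 1, 3, 4, 7}) = 2
G(26) = mex({0, 1, 3, 4, 5, 7}) = 2
G(27) = mex({0, 1, 3, 5}) = 2
G(28) = mex({0, 1, 2, 5}) = 3
G(29) = mex({0, 1, 2, 4, 5, 6}) = 3
G(30) = mex({1, 2, 4, 6}) = 0
G(31) = mex({0, 1, 2, 3, 4, 6}) = 5
G(32) = mex({1, 2, 3, 4, 7}) = 0
G(33) = mex({0, 3, 7}) = 1
G(34) = mex({0, 2, 3, 5, 7}) = 1
G(35) = mex({0, 2, 3, 5, 6}) = 1
G(36) = mex({0, 1, 2, 5, 6}) = 3
G(37) = mex({0, 1, 2, 4, 5, 6}) = 3
G(38) = mex({0, 1, 2, 4}) = 3
G(39) = mex({0, 1, 2, 3, 4, 7}) = 5
G(40) = mex({0, 1, 2, 3, 4, 5, 7}) = 6
G(41) = mex({0, 1, 2, 3, 5, 7}) = 4
G(42) = mex({0, 1, 2, 3, 5, 6, 7}) = 4
G(43) = mex({0, 2, 3, 5, 6}) = 1
Therefore G(43) = 1.

1


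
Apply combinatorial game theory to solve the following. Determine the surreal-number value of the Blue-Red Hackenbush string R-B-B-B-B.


Edges (from ground): R-B-B-B-B
By Berlekamp's sign-expansion rule, a Blue-Red Hackenbush stalk has the value of the surreal number whose sign sequence is the edge sequence with B -> + and R -> -.
Sign sequence: -++++
Trace the sign expansion in the surreal number tree, starting from 0:
Edge 1: R (sign -) -> bounds (-inf, 0), value = -1
Edge 2: B (sign +) -> bounds (-1, 0), value = -1/2
Edge 3: B (sign +) -> bounds (-1/2, 0), value = -1/4
Edge 4: B (sign +) -> bounds (-1/4, 0), value = -1/8
Edge 5: B (sign +) -> bounds (-1/8, 0), value = -1/16
Game value = -1/16

-1/16


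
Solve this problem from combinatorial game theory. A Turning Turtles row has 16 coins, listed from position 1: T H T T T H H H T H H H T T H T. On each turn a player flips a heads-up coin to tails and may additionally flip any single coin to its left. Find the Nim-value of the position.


Coins: T H T T T H H H T H H H T T H T
Key fact: a single head at position k behaves exactly like a Nim heap of size k (turning it to T and optionally flipping a coin at j < k corresponds to moving the heap from k to j, or to 0), and heads combine as a disjunctive sum (two heads at the same place would cancel, matching j XOR j = 0). So the Nim-value is the XOR of the 1-indexed positions of the heads.
Face-up positions (1-indexed): [2, 6, 7, 8, 10, 11, 12, 15]
XOR 0 with 2: 0 XOR 2 = 2
XOR 2 with 6: 2 XOR 6 = 4
XOR 4 with 7: 4 XOR 7 = 3
XOR 3 with 8: 3 XOR 8 = 11
XOR 11 with 10: 11 XOR 10 = 1
XOR 1 with 11: 1 XOR 11 = 10
XOR 10 with 12: 10 XOR 12 = 6
XOR 6 with 15: 6 XOR 15 = 9
Nim-value = 9

9


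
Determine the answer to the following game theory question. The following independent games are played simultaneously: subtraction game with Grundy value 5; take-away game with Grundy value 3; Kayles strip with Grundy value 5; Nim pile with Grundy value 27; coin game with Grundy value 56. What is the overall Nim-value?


By the Sprague-Grundy theorem, the Grundy value of a sum of games is the XOR of individual Grundy values.
subtraction game: Grundy value = 5. Running XOR: 0 XOR 5 = 5
take-away game: Grundy value = 3. Running XOR: 5 XOR 3 = 6
Kayles strip: Grundy value = 5. Running XOR: 6 XOR 5 = 3
Nim pile: Grundy value = 27. Running XOR: 3 XOR 27 = 24
coin game: Grundy value = 56. Running XOR: 24 XOR 56 = 32
The combined Grundy value is 32.

32


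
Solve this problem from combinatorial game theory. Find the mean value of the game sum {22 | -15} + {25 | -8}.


G1 = {22 | -15}, G2 = {25 | -8}
Each is a switch {a | b} with numbers a > b; its mean value is (a + b)/2, and mean value is additive over game sums: m(G1 + G2) = m(G1) + m(G2).
Mean of G1 = (22 + (-15))/2 = 7/2 = 7/2
Mean of G2 = (25 + (-8))/2 = 17/2 = 17/2
Mean of G1 + G2 = 7/2 + 17/2 = 12

12


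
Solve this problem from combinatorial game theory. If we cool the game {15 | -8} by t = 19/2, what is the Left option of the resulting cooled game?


Original game: {15 | -8} (a switch {a | b} with a > b).
Cooling by t (for t below the temperature (a - b)/2 = 23/2) taxes each move by t: {a | b} cooled by t is {a - t | b + t}.
Cooling amount: t = 19/2
Cooled Left option: 15 - 19/2 = 11/2
Cooled Right option: -8 + 19/2 = 3/2
Cooled game: {11/2 | 3/2}
Left option = 11/2

11/2


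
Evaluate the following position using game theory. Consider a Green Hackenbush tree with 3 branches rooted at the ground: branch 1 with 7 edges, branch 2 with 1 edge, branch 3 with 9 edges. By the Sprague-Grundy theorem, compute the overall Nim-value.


The tree has 3 branches from the ground vertex.
In Green Hackenbush, the Nim-value of a simple path of length k is k.
Branch 1: length 7, Nim-value = 7
Branch 2: length 1, Nim-value = 1
Branch 3: length 9, Nim-value = 9
Total Nim-value = XOR of all branch values:
0 XOR 7 = 7
7 XOR 1 = 6
6 XOR 9 = 15
Nim-value of the tree = 15

15


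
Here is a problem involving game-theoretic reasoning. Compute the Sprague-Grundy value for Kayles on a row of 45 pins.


Kayles: a move removes 1 or 2 adjacent pins from a contiguous row.
Removing pins from a row of k leaves two independent rows (a, b) with a + b = k - 1 (one pin) or a + b = k - 2 (two pins); an end removal gives a = 0.
By Sprague-Grundy, G(k) = mex{ G(a) XOR G(b) } over all these splits. G(0) = 0.
G(1): splits (0,0):0^0=0 -> mex({0}) = 1
G(2): splits (0,1):0^1=1 (0,0):0^0=0 -> mex({0, 1}) = 2
G(3): splits (0,2):0^2=2 (1,1):1^1=0 (0,1):0^1=1 -> mex({0, 1, 2}) = 3
G(4): splits (0,3):0^3=3 (1,2):1^2=3 (0,2):0^2=2 (1,1):1^1=0 -> mex({0, 2, 3}) = 1
G(5): splits (0,4):0^1=1 (1,3):1^3=2 (2,2):2^2=0 (0,3):0^3=3 (1,2):1^2=3 -> mex({0, 1, 2, 3}) = 4
G(6) = mex({0, 1, 2, 4}) = 3
G(7) = mex({0, 1, 3, 4, 5}) = 2
G(8) = mex({0, 2, 3, 5, 6}) = 1
G(9) = mex({0, 1, 2, 3, 6, 7}) = 4
G(10) = mex({0, 1, 3, 4, 5, 7}) = 2
G(11) = mex({0, 1, 2, 3, 4, 5}) = 6
G(12) = mex({0, 1, 2, 3, 5, 6, 7}) = 4
G(13) = mex({0, 2, 3, 4, 6, 7}) = 1
G(14) = mex({0, 1, 4, 5, 6, 7}) = 2
G(15) = mex({0, 1, 2, 3, 4, 5, 6}) = 7
G(16) = mex({0, 2, 3, 5, 6, 7}) = 1
G(17) = mex({0, 1, 2, 3, 5, 6, 7}) = 4
G(18) = mex({0, 1, 2, 4, 5, 6}) = 3
G(19) = mex({0, 1, 3, 4, 5, 7}) = 2
G(20) = mex({0, 2, 3, 4, 5, 6, 7}) = 1
G(21) = mex({0, 1, 2, 3, 5, 6, 7}) = 4
G(22) = mex({0, 1, 2, 3, 4, 5, 7}) = 6
G(23) = mex({0, 1, 2, 3, 4, 5, 6}) = 7
G(24) = mex({0, 1, 2, 3, 5, 6, 7}) = 4
G(25) = mex({0, 2, 3, 4, 6, 7}) = 1
G(26) = mex({0, 1, 3, 4, 5, 6, 7}) = 2
G(27) = mex({0, 1, 2, 3, 4, 5, 6, 7}) = 8
G(28) = mex({0, 1, 2, 3, 4, 6, 7, 8}) = 5
G(29) = mex({0, 1, 2, 3, 5, 6, 7, 8, 9}) = 4
G(30) = mex({0, 1, 2, 3, 4, 5, 6, 9, 10}) = 7
G(31) = mex({0, 1, 3, 4, 5, 7, 10, 11}) = 2
G(32) = mex({0, 2, 3, 4, 5, 6, 7, 9, 11}) = 1
G(33) = mex({0, 1, 2, 3, 4, 5, 6, 7, 9, 12}) = 8
G(34) = mex({0, 1, 2, 3, 4, 5, 7, 8, 11, 12}) = 6
G(35) = mex({0, 1, 2, 3, 4, 5, 6, 8, 9, 10, 11}) = 7
G(36) = mex({0, 1, 2, 3, 5, 6, 7, 9, 10}) = 4
G(37) = mex({0, 2, 3, 4, 6, 7, 9, 10, 11, 12}) = 1
G(38) = mex({0, 1, 3, 4, 5, 6, 7, 9, 10, 11, 12}) = 2
G(39) = mex({0, 1, 2, 4, 5, 6, 7, 9, 10, 12, 14}) = 3
G(40) = mex({0, 2, 3, 4, 6, 7, 11, 12, 14}) = 1
G(41) = mex({0, 1, 2, 3, 5, 6, 7, 9, 10, 11, 12}) = 4
G(42) = mex({0, 1, 2, 3, 4, 5, 6, 9, 10}) = 7
G(43) = mex({0, 1, 3, 4, 5, 7, 9, 10, 12, 15}) = 2
G(44) = mex({0, 2, 3, 4, 5, 6, 7, 9, 10, 12, 15}) = 1
G(45) = mex({0, 1, 2, 3, 4, 5, 6, 7, 9, 10, 12, 14}) = 8
Therefore G(45) = 8.

8


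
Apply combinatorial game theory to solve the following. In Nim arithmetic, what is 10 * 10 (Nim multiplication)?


Nim multiplication is bilinear over XOR: (u XOR v) * w = (u*w) XOR (v*w).
So we split each operand into its bit components and XOR the pairwise Nim products.
10 = 2 + 8 (as XOR of powers of 2).
10 = 2 + 8 (as XOR of powers of 2).
Using the standard Nim-product table on single bits:
  2*2 = 3,   2*4 = 8,   2*8 = 12,
  4*4 = 6,   4*8 = 11,  8*8 = 13,
and  1*x = x (identity), k*l = l*k (commutative).
Pairwise Nim products:
  2 * 2 = 3
  2 * 8 = 12
  8 * 2 = 12
  8 * 8 = 13
XOR them: 3 XOR 12 XOR 12 XOR 13 = 14.
Result: 10 * 10 = 14 (in Nim).

14


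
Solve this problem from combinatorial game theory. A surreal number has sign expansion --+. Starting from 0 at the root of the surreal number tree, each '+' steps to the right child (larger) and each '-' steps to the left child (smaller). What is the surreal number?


Sign expansion: --+
Rule: track bounds (lo, hi), initially (-inf, +inf). On '+', the current value becomes lo and we move to the simplest number in (value, hi): value + 1 if hi = +inf, otherwise the midpoint (value + hi)/2. On '-', the current value becomes hi and we move to value - 1 if lo = -inf, otherwise the midpoint (lo + value)/2.
Start at 0.
Step 1: sign = -, move left. Bounds: (-inf, 0). Value = -1
Step 2: sign = -, move left. Bounds: (-inf, -1). Value = -2
Step 3: sign = +, move right. Bounds: (-2, -1). Value = -3/2
The surreal number with sign expansion --+ is -3/2.

-3/2


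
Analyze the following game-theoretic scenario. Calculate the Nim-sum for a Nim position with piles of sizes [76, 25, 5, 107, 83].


We need the XOR (exclusive or) of all pile sizes.
After XOR-ing pile 1 (size 76): 0 XOR 76 = 76
After XOR-ing pile 2 (size 25): 76 XOR 25 = 85
After XOR-ing pile 3 (size 5): 85 XOR 5 = 80
After XOR-ing pile 4 (size 107): 80 XOR 107 = 59
After XOR-ing pile 5 (size 83): 59 XOR 83 = 104
The Nim-value of this position is 104.

104


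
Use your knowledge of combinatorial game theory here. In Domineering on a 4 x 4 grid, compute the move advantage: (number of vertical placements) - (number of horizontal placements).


Board is 4 x 4 (rows x cols).
Left (vertical) placements: (rows-1) * cols = 3 * 4 = 12
Right (horizontal) placements: rows * (cols-1) = 4 * 3 = 12
Advantage = Left - Right = 12 - 12 = 0

0


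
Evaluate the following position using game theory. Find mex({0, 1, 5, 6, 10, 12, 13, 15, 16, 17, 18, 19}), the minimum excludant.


Set = {0, 1, 5, 6, 10, 12, 13, 15, 16, 17, 18, 19}
0 is in the set.
1 is in the set.
2 is NOT in the set. This is the mex.
mex = 2

2


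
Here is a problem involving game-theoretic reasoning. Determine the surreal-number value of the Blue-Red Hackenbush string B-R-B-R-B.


Edges (from ground): B-R-B-R-B
By Berlekamp's sign-expansion rule, a Blue-Red Hackenbush stalk has the value of the surreal number whose sign sequence is the edge sequence with B -> + and R -> -.
Sign sequence: +-+-+
Trace the sign expansion in the surreal number tree, starting from 0:
Edge 1: B (sign +) -> bounds (0, +inf), value = 1
Edge 2: R (sign -) -> bounds (0, 1), value = 1/2
Edge 3: B (sign +) -> bounds (1/2, 1), value = 3/4
Edge 4: R (sign -) -> bounds (1/2, 3/4), value = 5/8
Edge 5: B (sign +) -> bounds (5/8, 3/4), value = 11/16
Game value = 11/16

11/16


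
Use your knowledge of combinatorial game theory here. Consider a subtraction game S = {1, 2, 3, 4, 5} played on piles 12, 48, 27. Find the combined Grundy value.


Subtraction set: {1, 2, 3, 4, 5}
For this subtraction set, G(n) = n mod 6 (period = max + 1 = 6).
Pile 1 (size 12): G(12) = 12 mod 6 = 0
Pile 2 (size 48): G(48) = 48 mod 6 = 0
Pile 3 (size 27): G(27) = 27 mod 6 = 3
Total Grundy value = XOR of all: 0 XOR 0 XOR 3 = 3

3


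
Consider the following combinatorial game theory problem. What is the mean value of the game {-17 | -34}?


Game = {-17 | -34}, a switch {a | b} with numbers a > b.
Its thermograph has left wall a - t and right wall b + t, which meet at t = (a - b)/2, where both equal (a + b)/2. So the mast (mean value) is at (a + b)/2.
Mean = (-17 + (-34))/2 = -51/2 = -51/2

-51/2


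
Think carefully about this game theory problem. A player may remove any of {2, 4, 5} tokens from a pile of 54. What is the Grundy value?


The subtraction set is S = {2, 4, 5}.
G(k) = mex{ G(k - s) : s in S, s <= k }. We compute iteratively: G(0) = 0.
G(1) = mex({}) = 0
G(2) = mex({0}) = 1
G(3) = mex({0}) = 1
G(4) = mex({0, 1}) = 2
G(5) = mex({0, 1}) = 2
G(6) = mex({0, 1, 2}) = 3
G(7) = mex({1, 2}) = 0
G(8) = mex({1, 2, 3}) = 0
G(9) = mex({0, 2}) = 1
G(10) = mex({0, 2, 3}) = 1
G(11) = mex({0, 1, 3}) = 2
Observe that G(7)..G(11) = 0, 0, 1, 1, 2 repeats G(0)..G(4) = 0, 0, 1, 1, 2.
For k >= max(S) = 5, G(k) is determined by the previous 5 values G(k-5)..G(k-1); a window of 5 consecutive values has recurred shifted by 7, so by induction G(k + 7) = G(k) for all k >= 0: the sequence is periodic from the start with period 7.
One period: G(0..6) = 0, 0, 1, 1, 2, 2, 3.
54 mod 7 = 5, so G(54) = G(5) = 2.

2


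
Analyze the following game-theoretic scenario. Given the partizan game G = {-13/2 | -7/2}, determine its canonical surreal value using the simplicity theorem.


Left options: {-13/2}, max = -13/2
Right options: {-7/2}, min = -7/2
All options are numbers and max(Left) < min(Right), so by the simplicity theorem the value is the simplest (earliest-born) number strictly between -13/2 and -7/2.
Integers -6 through -4 all lie strictly between -13/2 and -7/2.
Among integers, the simplest (lowest birthday = smallest |n|; 0 is born on day 0, +-n on day n) is -4.
No non-integer in the interval can be simpler: if x is a non-integer in the interval, then floor(x) or ceil(x) also lies in the interval (the interval contains an integer), and both are proper prefixes of x's sign expansion, i.e. born earlier. So the game value is -4.
Game value = -4

-4


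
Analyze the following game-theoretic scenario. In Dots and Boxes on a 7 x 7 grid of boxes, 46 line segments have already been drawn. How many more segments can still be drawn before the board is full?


Grid: 7 x 7 boxes, i.e. 8 rows and 8 columns of dots.
Horizontal edges: (rows + 1) * cols = 8 * 7 = 56
Vertical edges: rows * (cols + 1) = 7 * 8 = 56
Total edges: 56 + 56 = 112
Edges drawn: 46
Remaining: 112 - 46 = 66

66


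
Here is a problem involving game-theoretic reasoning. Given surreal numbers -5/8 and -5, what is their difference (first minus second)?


x = -5/8, y = -5
Converting to common denominator: 8
x = -5/8, y = -40/8
x - y = -5/8 - -5 = 35/8

35/8


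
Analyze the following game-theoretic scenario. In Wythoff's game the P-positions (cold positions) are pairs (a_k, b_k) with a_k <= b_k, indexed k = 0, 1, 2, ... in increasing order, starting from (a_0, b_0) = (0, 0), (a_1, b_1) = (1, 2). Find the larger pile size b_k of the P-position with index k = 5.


By Wythoff's theorem, a_k = floor(k * phi) and b_k = floor(k * phi^2) = a_k + k, where phi = (1 + sqrt(5))/2 is the golden ratio.
phi = (1 + sqrt(5))/2 = 1.618034
phi^2 = phi + 1 = 2.618034
k = 5
k * phi^2 = 5 * 2.618034 = 13.090170
b_5 = floor(k * phi^2) = 13 (check: a_5 + k = 8 + 5 = 13)

13


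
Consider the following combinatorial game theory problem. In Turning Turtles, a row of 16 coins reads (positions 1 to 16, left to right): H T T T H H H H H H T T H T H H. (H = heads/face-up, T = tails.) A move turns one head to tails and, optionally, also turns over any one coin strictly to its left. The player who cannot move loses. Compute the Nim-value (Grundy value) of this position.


Coins: H T T T H H H H H H T T H T H H
Key fact: a single head at position k behaves exactly like a Nim heap of size k (turning it to T and optionally flipping a coin at j < k corresponds to moving the heap from k to j, or to 0), and heads combine as a disjunctive sum (two heads at the same place would cancel, matching j XOR j = 0). So the Nim-value is the XOR of the 1-indexed positions of the heads.
Face-up positions (1-indexed): [1, 5, 6, 7, 8, 9, 10, 13, 15, 16]
XOR 0 with 1: 0 XOR 1 = 1
XOR 1 with 5: 1 XOR 5 = 4
XOR 4 with 6: 4 XOR 6 = 2
XOR 2 with 7: 2 XOR 7 = 5
XOR 5 with 8: 5 XOR 8 = 13
XOR 13 with 9: 13 XOR 9 = 4
XOR 4 with 10: 4 XOR 10 = 14
XOR 14 with 13: 14 XOR 13 = 3
XOR 3 with 15: 3 XOR 15 = 12
XOR 12 with 16: 12 XOR 16 = 28
Nim-value = 28

28


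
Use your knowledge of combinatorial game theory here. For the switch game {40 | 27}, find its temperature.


The game is {40 | 27}, a switch {a | b} with numbers a > b.
Cooling {a | b} by t gives {a - t | b + t}, which stops being hot when a - t = b + t, i.e. at t = (a - b)/2. So the temperature of a switch is (a - b)/2.
Temperature = (Left option - Right option) / 2
= (40 - (27)) / 2
= 13 / 2
= 13/2

13/2


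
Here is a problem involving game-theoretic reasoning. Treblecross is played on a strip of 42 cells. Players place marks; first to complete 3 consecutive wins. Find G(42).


Treblecross: place X on empty cells; 3-in-a-row wins.
Playing within two cells of an existing X lets the opponent win at once, so sensible play treats the cells i-2..i+2 around each X as dead. The player left with no safe cell loses, so this is a normal-play take-away game on strips of safe cells.
Placing X at cell i (0-indexed) of a strip of k safe cells leaves independent strips of sizes max(0, i-2) and max(0, k-i-3). Hence G(k) = mex{ G(max(0,i-2)) XOR G(max(0,k-i-3)) : 0 <= i < k }, with G(0) = 0.
G(1): splits (0,0):0^0=0 -> mex({0}) = 1
G(2): splits (0,0):0^0=0 -> mex({0}) = 1
G(3): splits (0,0):0^0=0 -> mex({0}) = 1
G(4): splits (0,1):0^1=1 (0,0):0^0=0 -> mex({0, 1}) = 2
G(5): splits (0,2):0^1=1 (0,1):0^1=1 (0,0):0^0=0 -> mex({0, 1}) = 2
G(6) = mex({1}) = 0
G(7) = mex({0, 1, 2}) = 3
G(8) = mex({0, 1, 2}) = 3
G(9) = mex({0, 2}) = 1
G(10) = mex({0, 2, 3}) = 1
G(11) = mex({0, 3}) = 1
G(12) = mex({1, 3}) = 0
G(13) = mex({0, 1, 2, 3}) = 4
G(14) = mex({0, 1, 2}) = 3
G(15) = mex({0, 1, 2}) = 3
G(16) = mex({0, 1, 2, 4}) = 3
G(17) = mex({0, 1, 3, 4}) = 2
G(18) = mex({0, 1, 3, 4}) = 2
G(19) = mex({0, 1, 3, 5}) = 2
G(20) = mex({0, 1, 2, 3, 5}) = 4
G(21) = mex({0, 1, 2, 3, 5}) = 4
G(22) = mex({1, 2, 6}) = 0
G(23) = mex({0, 1, 2, 3, 4, 6}) = 5
G(24) = mex({0, 1, 2, 3, 4}) = 5
G(25) = mex({0, 1, 3, 4, 7}) = 2
G(26) = mex({0, 1, 3, 4, 5, 7}) = 2
G(27) = mex({0, 1, 3, 5}) = 2
G(28) = mex({0, 1, 2, 5}) = 3
G(29) = mex({0, 1, 2, 4, 5, 6}) = 3
G(30) = mex({1, 2, 4, 6}) = 0
G(31) = mex({0, 1, 2, 3, 4, 6}) = 5
G(32) = mex({1, 2, 3, 4, 7}) = 0
G(33) = mex({0, 3, 7}) = 1
G(34) = mex({0, 2, 3, 5, 7}) = 1
G(35) = mex({0, 2, 3, 5, 6}) = 1
G(36) = mex({0, 1, 2, 5, 6}) = 3
G(37) = mex({0, 1, 2, 4, 5, 6}) = 3
G(38) = mex({0, 1, 2, 4}) = 3
G(39) = mex({0, 1, 2, 3, 4, 7}) = 5
G(40) = mex({0, 1, 2, 3, 4, 5, 7}) = 6
G(41) = mex({0, 1, 2, 3, 5, 7}) = 4
G(42) = mex({0, 1, 2, 3, 5, 6, 7}) = 4
Therefore G(42) = 4.

4


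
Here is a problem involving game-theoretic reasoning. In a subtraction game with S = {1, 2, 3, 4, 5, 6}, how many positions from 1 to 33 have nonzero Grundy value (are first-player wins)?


Subtraction set S = {1, 2, 3, 4, 5, 6}, so G(n) = n mod 7.
G(n) = 0 when n is a multiple of 7.
Multiples of 7 in [1, 33]: 4
N-positions (nonzero Grundy) = 33 - 4 = 29

29


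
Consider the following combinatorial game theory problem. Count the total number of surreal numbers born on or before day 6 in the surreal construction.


Day 0: {|} = 0 is born. Count = 1.
Day n: the number of surreal numbers born by day n is 2^(n+1) - 1.
By day 0: 2^1 - 1 = 1
By day 1: 2^2 - 1 = 3
By day 2: 2^3 - 1 = 7
By day 3: 2^4 - 1 = 15
By day 4: 2^5 - 1 = 31
By day 5: 2^6 - 1 = 63
By day 6: 2^7 - 1 = 127
By day 6: 127 surreal numbers.

127


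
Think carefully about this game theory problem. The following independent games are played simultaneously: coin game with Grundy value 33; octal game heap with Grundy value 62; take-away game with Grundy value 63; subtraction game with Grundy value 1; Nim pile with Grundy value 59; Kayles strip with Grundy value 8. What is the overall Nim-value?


By the Sprague-Grundy theorem, the Grundy value of a sum of games is the XOR of individual Grundy values.
coin game: Grundy value = 33. Running XOR: 0 XOR 33 = 33
octal game heap: Grundy value = 62. Running XOR: 33 XOR 62 = 31
take-away game: Grundy value = 63. Running XOR: 31 XOR 63 = 32
subtraction game: Grundy value = 1. Running XOR: 32 XOR 1 = 33
Nim pile: Grundy value = 59. Running XOR: 33 XOR 59 = 26
Kayles strip: Grundy value = 8. Running XOR: 26 XOR 8 = 18
The combined Grundy value is 18.

18


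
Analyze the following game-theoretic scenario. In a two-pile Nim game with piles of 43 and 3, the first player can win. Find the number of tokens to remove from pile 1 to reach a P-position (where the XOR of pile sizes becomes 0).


Piles: 43 and 3
Current XOR: 43 XOR 3 = 40 (non-zero, so this is an N-position).
To make the XOR zero, we need to find a move that balances the piles.
For pile 1 (size 43): target = 43 XOR 40 = 3
We reduce pile 1 from 43 to 3.
Tokens removed: 43 - 3 = 40
Verification: 3 XOR 3 = 0

40


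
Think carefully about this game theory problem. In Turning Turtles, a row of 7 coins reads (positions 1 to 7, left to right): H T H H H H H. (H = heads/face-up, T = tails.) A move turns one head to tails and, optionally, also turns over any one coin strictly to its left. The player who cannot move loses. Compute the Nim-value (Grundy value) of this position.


Coins: H T H H H H H
Key fact: a single head at position k behaves exactly like a Nim heap of size k (turning it to T and optionally flipping a coin at j < k corresponds to moving the heap from k to j, or to 0), and heads combine as a disjunctive sum (two heads at the same place would cancel, matching j XOR j = 0). So the Nim-value is the XOR of the 1-indexed positions of the heads.
Face-up positions (1-indexed): [1, 3, 4, 5, 6, 7]
XOR 0 with 1: 0 XOR 1 = 1
XOR 1 with 3: 1 XOR 3 = 2
XOR 2 with 4: 2 XOR 4 = 6
XOR 6 with 5: 6 XOR 5 = 3
XOR 3 with 6: 3 XOR 6 = 5
XOR 5 with 7: 5 XOR 7 = 2
Nim-value = 2

2


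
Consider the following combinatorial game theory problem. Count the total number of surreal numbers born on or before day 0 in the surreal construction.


Day 0: {|} = 0 is born. Count = 1.
Day n: the number of surreal numbers born by day n is 2^(n+1) - 1.
By day 0: 2^1 - 1 = 1
By day 0: 1 surreal numbers.

1


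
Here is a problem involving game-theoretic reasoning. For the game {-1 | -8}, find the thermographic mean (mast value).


Game = {-1 | -8}, a switch {a | b} with numbers a > b.
Its thermograph has left wall a - t and right wall b + t, which meet at t = (a - b)/2, where both equal (a + b)/2. So the mast (mean value) is at (a + b)/2.
Mean = (-1 + (-8))/2 = -9/2 = -9/2

-9/2


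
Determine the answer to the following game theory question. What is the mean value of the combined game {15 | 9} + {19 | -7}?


G1 = {15 | 9}, G2 = {19 | -7}
Each is a switch {a | b} with numbers a > b; its mean value is (a + b)/2, and mean value is additive over game sums: m(G1 + G2) = m(G1) + m(G2).
Mean of G1 = (15 + (9))/2 = 24/2 = 12
Mean of G2 = (19 + (-7))/2 = 12/2 = 6
Mean of G1 + G2 = 12 + 6 = 18

18


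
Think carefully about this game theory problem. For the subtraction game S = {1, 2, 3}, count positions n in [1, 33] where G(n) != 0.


Subtraction set S = {1, 2, 3}, so G(n) = n mod 4.
G(n) = 0 when n is a multiple of 4.
Multiples of 4 in [1, 33]: 8
N-positions (nonzero Grundy) = 33 - 8 = 25

25


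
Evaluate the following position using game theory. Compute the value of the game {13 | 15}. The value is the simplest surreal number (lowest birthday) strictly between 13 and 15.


Left options: {13}, max = 13
Right options: {15}, min = 15
All options are numbers and max(Left) < min(Right), so by the simplicity theorem the value is the simplest (earliest-born) number strictly between 13 and 15.
The only integer strictly between 13 and 15 is 14.
No non-integer in the interval can be simpler: if x is a non-integer in the interval, then floor(x) or ceil(x) also lies in the interval (the interval contains an integer), and both are proper prefixes of x's sign expansion, i.e. born earlier. So the game value is 14.
Game value = 14

14


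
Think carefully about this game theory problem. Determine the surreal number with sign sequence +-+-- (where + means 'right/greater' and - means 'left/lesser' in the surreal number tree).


Sign expansion: +-+--
Rule: track bounds (lo, hi), initially (-inf, +inf). On '+', the current value becomes lo and we move to the simplest number in (value, hi): value + 1 if hi = +inf, otherwise the midpoint (value + hi)/2. On '-', the current value becomes hi and we move to value - 1 if lo = -inf, otherwise the midpoint (lo + value)/2.
Start at 0.
Step 1: sign = +, move right. Bounds: (0, +inf). Value = 1
Step 2: sign = -, move left. Bounds: (0, 1). Value = 1/2
Step 3: sign = +, move right. Bounds: (1/2, 1). Value = 3/4
Step 4: sign = -, move left. Bounds: (1/2, 3/4). Value = 5/8
Step 5: sign = -, move left. Bounds: (1/2, 5/8). Value = 9/16
The surreal number with sign expansion +-+-- is 9/16.

9/16


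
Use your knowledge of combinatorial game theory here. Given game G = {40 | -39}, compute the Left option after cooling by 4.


Original game: {40 | -39} (a switch {a | b} with a > b).
Cooling by t (for t below the temperature (a - b)/2 = 79/2) taxes each move by t: {a | b} cooled by t is {a - t | b + t}.
Cooling amount: t = 4
Cooled Left option: 40 - 4 = 36
Cooled Right option: -39 + 4 = -35
Cooled game: {36 | -35}
Left option = 36

36


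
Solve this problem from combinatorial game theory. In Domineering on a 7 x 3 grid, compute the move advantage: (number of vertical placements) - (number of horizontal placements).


Board is 7 x 3 (rows x cols).
Left (vertical) placements: (rows-1) * cols = 6 * 3 = 18
Right (horizontal) placements: rows * (cols-1) = 7 * 2 = 14
Advantage = Left - Right = 18 - 14 = 4

4


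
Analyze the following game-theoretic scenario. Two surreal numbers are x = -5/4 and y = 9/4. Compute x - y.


x = -5/4, y = 9/4
Converting to common denominator: 4
x = -5/4, y = 9/4
x - y = -5/4 - 9/4 = -7/2

-7/2


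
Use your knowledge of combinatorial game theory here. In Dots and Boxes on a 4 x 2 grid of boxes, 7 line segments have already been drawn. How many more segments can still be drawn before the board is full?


Grid: 4 x 2 boxes, i.e. 5 rows and 3 columns of dots.
Horizontal edges: (rows + 1) * cols = 5 * 2 = 10
Vertical edges: rows * (cols + 1) = 4 * 3 = 12
Total edges: 10 + 12 = 22
Edges drawn: 7
Remaining: 22 - 7 = 15

15


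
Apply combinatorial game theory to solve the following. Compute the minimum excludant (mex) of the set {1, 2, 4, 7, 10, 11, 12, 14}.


Set = {1, 2, 4, 7, 10, 11, 12, 14}
0 is NOT in the set. This is the mex.
mex = 0

0


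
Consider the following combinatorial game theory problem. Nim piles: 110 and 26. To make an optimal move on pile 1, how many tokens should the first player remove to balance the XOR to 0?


Piles: 110 and 26
Current XOR: 110 XOR 26 = 116 (non-zero, so this is an N-position).
To make the XOR zero, we need to find a move that balances the piles.
For pile 1 (size 110): target = 110 XOR 116 = 26
We reduce pile 1 from 110 to 26.
Tokens removed: 110 - 26 = 84
Verification: 26 XOR 26 = 0

84


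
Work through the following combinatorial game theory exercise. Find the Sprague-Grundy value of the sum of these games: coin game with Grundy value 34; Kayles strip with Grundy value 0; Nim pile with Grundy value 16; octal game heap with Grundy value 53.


By the Sprague-Grundy theorem, the Grundy value of a sum of games is the XOR of individual Grundy values.
coin game: Grundy value = 34. Running XOR: 0 XOR 34 = 34
Kayles strip: Grundy value = 0. Running XOR: 34 XOR 0 = 34
Nim pile: Grundy value = 16. Running XOR: 34 XOR 16 = 50
octal game heap: Grundy value = 53. Running XOR: 50 XOR 53 = 7
The combined Grundy value is 7.

7


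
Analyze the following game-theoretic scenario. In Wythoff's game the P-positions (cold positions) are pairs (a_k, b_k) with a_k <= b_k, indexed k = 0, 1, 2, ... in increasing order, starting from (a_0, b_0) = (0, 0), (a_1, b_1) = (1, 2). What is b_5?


By Wythoff's theorem, a_k = floor(k * phi) and b_k = floor(k * phi^2) = a_k + k, where phi = (1 + sqrt(5))/2 is the golden ratio.
phi = (1 + sqrt(5))/2 = 1.618034
phi^2 = phi + 1 = 2.618034
k = 5
k * phi^2 = 5 * 2.618034 = 13.090170
b_5 = floor(k * phi^2) = 13 (check: a_5 + k = 8 + 5 = 13)

13


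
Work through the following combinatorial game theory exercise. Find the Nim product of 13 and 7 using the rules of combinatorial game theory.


Nim multiplication is bilinear over XOR: (u XOR v) * w = (u*w) XOR (v*w).
So we split each operand into its bit components and XOR the pairwise Nim products.
13 = 1 + 4 + 8 (as XOR of powers of 2).
7 = 1 + 2 + 4 (as XOR of powers of 2).
Using the standard Nim-product table on single bits:
  2*2 = 3,   2*4 = 8,   2*8 = 12,
  4*4 = 6,   4*8 = 11,  8*8 = 13,
and  1*x = x (identity), k*l = l*k (commutative).
Pairwise Nim products:
  1 * 1 = 1
  1 * 2 = 2
  1 * 4 = 4
  4 * 1 = 4
  4 * 2 = 8
  4 * 4 = 6
  8 * 1 = 8
  8 * 2 = 12
  8 * 4 = 11
XOR them: 1 XOR 2 XOR 4 XOR 4 XOR 8 XOR 6 XOR 8 XOR 12 XOR 11 = 2.
Result: 13 * 7 = 2 (in Nim).

2


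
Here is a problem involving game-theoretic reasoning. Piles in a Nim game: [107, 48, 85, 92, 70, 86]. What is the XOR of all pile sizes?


We need the XOR (exclusive or) of all pile sizes.
After XOR-ing pile 1 (size 107): 0 XOR 107 = 107
After XOR-ing pile 2 (size 48): 107 XOR 48 = 91
After XOR-ing pile 3 (size 85): 91 XOR 85 = 14
After XOR-ing pile 4 (size 92): 14 XOR 92 = 82
After XOR-ing pile 5 (size 70): 82 XOR 70 = 20
After XOR-ing pile 6 (size 86): 20 XOR 86 = 66
The Nim-value of this position is 66.

66


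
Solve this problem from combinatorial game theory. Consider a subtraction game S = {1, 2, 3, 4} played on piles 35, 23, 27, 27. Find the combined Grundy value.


Subtraction set: {1, 2, 3, 4}
For this subtraction set, G(n) = n mod 5 (period = max + 1 = 5).
Pile 1 (size 35): G(35) = 35 mod 5 = 0
Pile 2 (size 23): G(23) = 23 mod 5 = 3
Pile 3 (size 27): G(27) = 27 mod 5 = 2
Pile 4 (size 27): G(27) = 27 mod 5 = 2
Total Grundy value = XOR of all: 0 XOR 3 XOR 2 XOR 2 = 3

3


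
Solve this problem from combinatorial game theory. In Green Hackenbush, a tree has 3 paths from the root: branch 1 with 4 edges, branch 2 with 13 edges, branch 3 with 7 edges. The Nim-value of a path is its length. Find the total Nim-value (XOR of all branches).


The tree has 3 branches from the ground vertex.
In Green Hackenbush, the Nim-value of a simple path of length k is k.
Branch 1: length 4, Nim-value = 4
Branch 2: length 13, Nim-value = 13
Branch 3: length 7, Nim-value = 7
Total Nim-value = XOR of all branch values:
0 XOR 4 = 4
4 XOR 13 = 9
9 XOR 7 = 14
Nim-value of the tree = 14

14


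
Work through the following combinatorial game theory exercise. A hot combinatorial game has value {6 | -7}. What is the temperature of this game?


The game is {6 | -7}, a switch {a | b} with numbers a > b.
Cooling {a | b} by t gives {a - t | b + t}, which stops being hot when a - t = b + t, i.e. at t = (a - b)/2. So the temperature of a switch is (a - b)/2.
Temperature = (Left option - Right option) / 2
= (6 - (-7)) / 2
= 13 / 2
= 13/2

13/2


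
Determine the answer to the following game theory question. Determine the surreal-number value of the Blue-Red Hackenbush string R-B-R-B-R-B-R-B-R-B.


Edges (from ground): R-B-R-B-R-B-R-B-R-B
By Berlekamp's sign-expansion rule, a Blue-Red Hackenbush stalk has the value of the surreal number whose sign sequence is the edge sequence with B -> + and R -> -.
Sign sequence: -+-+-+-+-+
Trace the sign expansion in the surreal number tree, starting from 0:
Edge 1: R (sign -) -> bounds (-inf, 0), value = -1
Edge 2: B (sign +) -> bounds (-1, 0), value = -1/2
Edge 3: R (sign -) -> bounds (-1, -1/2), value = -3/4
Edge 4: B (sign +) -> bounds (-3/4, -1/2), value = -5/8
Edge 5: R (sign -) -> bounds (-3/4, -5/8), value = -11/16
Edge 6: B (sign +) -> bounds (-11/16, -5/8), value = -21/32
Edge 7: R (sign -) -> bounds (-11/16, -21/32), value = -43/64
Edge 8: B (sign +) -> bounds (-43/64, -21/32), value = -85/128
Edge 9: R (sign -) -> bounds (-43/64, -85/128), value = -171/256
Edge 10: B (sign +) -> bounds (-171/256, -85/128), value = -341/512
Game value = -341/512

-341/512
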